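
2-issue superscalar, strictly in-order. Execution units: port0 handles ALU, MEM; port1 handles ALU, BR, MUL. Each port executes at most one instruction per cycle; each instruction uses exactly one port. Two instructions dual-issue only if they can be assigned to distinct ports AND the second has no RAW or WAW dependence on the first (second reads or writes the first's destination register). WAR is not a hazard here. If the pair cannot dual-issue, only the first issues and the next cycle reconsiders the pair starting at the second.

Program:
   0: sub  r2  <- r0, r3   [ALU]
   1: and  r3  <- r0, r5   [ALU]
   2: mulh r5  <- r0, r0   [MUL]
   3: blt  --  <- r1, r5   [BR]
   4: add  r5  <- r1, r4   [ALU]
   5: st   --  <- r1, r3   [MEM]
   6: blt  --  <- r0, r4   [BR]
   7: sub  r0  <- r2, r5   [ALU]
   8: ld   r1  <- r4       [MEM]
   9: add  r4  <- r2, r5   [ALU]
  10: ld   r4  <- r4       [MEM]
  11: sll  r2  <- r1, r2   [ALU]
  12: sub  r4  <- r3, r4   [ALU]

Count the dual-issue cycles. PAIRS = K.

  cy0 -> i0/i1 (sub.ALU;and.ALU) dual
  cy1 -> i2 (mulh.MUL) no-port MUL/BR
  cy2 -> i3/i4 (blt.BR;add.ALU) dual
  cy3 -> i5/i6 (st.MEM;blt.BR) dual
  cy4 -> i7/i8 (sub.ALU;ld.MEM) dual
  cy5 -> i9 (add.ALU) RAW+WAW r4
  cy6 -> i10/i11 (ld.MEM;sll.ALU) dual
  cy7 -> i12 (sub.ALU) tail

PAIRS = 5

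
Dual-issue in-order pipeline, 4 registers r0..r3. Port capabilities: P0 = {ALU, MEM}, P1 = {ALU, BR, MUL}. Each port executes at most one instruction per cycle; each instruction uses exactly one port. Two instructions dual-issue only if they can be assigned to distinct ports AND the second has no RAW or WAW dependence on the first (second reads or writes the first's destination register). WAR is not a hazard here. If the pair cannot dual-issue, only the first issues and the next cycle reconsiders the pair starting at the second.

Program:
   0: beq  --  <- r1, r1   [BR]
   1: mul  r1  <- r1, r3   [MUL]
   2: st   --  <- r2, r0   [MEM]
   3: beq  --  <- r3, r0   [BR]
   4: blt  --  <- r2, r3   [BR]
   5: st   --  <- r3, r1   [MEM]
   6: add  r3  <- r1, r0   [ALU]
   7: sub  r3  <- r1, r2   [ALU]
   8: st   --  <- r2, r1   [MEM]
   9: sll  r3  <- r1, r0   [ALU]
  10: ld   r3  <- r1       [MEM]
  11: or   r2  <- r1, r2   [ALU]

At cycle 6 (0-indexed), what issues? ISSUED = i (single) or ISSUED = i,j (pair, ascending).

ISSUED = 9

0. beq @i0  | no-port BR/MUL
1. mul st @i1/i2  | dual
2. beq @i3  | no-port BR/BR
3. blt st @i4/i5  | dual
4. add @i6  | WAW r3
5. sub st @i7/i8  | dual
6. sll @i9  | WAW r3
7. ld or @i10/i11  | dual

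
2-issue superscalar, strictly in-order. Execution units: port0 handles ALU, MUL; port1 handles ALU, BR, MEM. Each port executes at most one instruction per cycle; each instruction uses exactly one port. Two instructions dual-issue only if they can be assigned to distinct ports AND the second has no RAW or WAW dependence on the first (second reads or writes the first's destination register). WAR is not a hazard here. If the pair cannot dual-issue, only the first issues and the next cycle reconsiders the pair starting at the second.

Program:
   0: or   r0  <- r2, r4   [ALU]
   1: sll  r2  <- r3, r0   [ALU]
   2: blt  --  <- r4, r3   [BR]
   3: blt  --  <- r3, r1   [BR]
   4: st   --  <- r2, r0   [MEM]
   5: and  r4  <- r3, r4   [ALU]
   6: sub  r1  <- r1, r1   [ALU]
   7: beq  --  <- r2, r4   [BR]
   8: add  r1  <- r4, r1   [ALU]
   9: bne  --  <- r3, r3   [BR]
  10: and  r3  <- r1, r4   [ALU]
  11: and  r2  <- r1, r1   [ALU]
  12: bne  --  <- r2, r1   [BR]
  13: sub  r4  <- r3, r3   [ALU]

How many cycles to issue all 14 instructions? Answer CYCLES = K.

CYCLES = 8

t=0 i0:or ; RAW r0
t=1 i1&i2:sll+blt ; pair
t=2 i3:blt ; no-port BR/MEM
t=3 i4&i5:st+and ; pair
t=4 i6&i7:sub+beq ; pair
t=5 i8&i9:add+bne ; pair
t=6 i10&i11:and+and ; pair
t=7 i12&i13:bne+sub ; pair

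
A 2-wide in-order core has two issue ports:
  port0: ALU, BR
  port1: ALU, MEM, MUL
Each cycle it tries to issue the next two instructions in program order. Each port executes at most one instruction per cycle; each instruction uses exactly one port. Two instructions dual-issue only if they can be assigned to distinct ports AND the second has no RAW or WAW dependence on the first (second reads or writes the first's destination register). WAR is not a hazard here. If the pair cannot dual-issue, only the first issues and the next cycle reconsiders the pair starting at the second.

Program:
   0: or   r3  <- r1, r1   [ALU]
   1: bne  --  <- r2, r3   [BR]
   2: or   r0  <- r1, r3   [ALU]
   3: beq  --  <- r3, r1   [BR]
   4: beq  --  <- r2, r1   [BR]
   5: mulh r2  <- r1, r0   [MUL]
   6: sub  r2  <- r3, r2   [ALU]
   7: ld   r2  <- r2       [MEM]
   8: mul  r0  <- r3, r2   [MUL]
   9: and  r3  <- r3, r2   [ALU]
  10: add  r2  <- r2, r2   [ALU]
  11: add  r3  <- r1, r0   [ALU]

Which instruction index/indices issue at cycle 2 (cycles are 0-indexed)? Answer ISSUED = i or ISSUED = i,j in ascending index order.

ISSUED = 3

  cy0 -> i0 (or.ALU) RAW r3
  cy1 -> i1,i2 (bne.BR or.ALU) pair
  cy2 -> i3 (beq.BR) no-port BR/BR
  cy3 -> i4,i5 (beq.BR mulh.MUL) pair
  cy4 -> i6 (sub.ALU) RAW+WAW r2
  cy5 -> i7 (ld.MEM) no-port MEM/MUL
  cy6 -> i8,i9 (mul.MUL and.ALU) pair
  cy7 -> i10,i11 (add.ALU add.ALU) pair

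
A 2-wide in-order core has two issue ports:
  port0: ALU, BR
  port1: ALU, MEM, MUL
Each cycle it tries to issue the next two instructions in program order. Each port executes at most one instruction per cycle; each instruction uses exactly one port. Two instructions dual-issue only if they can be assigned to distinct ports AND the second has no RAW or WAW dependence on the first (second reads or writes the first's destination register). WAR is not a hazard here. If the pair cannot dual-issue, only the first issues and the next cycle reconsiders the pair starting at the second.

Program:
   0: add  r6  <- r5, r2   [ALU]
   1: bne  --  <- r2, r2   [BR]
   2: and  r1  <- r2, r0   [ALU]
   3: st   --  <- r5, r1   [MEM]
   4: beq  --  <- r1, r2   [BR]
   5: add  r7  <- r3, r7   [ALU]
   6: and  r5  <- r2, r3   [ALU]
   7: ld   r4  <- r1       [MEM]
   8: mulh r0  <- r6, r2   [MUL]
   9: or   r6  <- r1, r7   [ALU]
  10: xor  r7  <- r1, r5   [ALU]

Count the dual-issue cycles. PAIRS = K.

PAIRS = 4

0. add.ALU bne.BR @i0,i1  | pair
1. and.ALU @i2  | RAW r1
2. st.MEM beq.BR @i3,i4  | pair
3. add.ALU and.ALU @i5,i6  | pair
4. ld.MEM @i7  | no-port MEM/MUL
5. mulh.MUL or.ALU @i8,i9  | pair
6. xor.ALU @i10  | tail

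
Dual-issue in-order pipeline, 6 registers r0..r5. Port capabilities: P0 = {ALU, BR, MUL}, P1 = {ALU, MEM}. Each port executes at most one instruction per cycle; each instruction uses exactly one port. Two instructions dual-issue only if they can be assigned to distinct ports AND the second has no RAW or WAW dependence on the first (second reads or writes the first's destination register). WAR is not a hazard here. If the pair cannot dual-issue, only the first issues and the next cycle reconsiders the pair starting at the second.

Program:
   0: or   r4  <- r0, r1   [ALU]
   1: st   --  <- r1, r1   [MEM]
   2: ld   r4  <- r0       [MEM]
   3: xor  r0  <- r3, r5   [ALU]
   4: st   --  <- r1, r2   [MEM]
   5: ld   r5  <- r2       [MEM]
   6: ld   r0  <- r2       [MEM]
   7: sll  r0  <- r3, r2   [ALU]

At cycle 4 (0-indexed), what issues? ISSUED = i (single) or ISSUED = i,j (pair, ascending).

  cy0 -> i0&i1 (or+st) 2-wide
  cy1 -> i2&i3 (ld+xor) 2-wide
  cy2 -> i4 (st) no-port MEM/MEM
  cy3 -> i5 (ld) no-port MEM/MEM
  cy4 -> i6 (ld) WAW r0
  cy5 -> i7 (sll) tail

ISSUED = 6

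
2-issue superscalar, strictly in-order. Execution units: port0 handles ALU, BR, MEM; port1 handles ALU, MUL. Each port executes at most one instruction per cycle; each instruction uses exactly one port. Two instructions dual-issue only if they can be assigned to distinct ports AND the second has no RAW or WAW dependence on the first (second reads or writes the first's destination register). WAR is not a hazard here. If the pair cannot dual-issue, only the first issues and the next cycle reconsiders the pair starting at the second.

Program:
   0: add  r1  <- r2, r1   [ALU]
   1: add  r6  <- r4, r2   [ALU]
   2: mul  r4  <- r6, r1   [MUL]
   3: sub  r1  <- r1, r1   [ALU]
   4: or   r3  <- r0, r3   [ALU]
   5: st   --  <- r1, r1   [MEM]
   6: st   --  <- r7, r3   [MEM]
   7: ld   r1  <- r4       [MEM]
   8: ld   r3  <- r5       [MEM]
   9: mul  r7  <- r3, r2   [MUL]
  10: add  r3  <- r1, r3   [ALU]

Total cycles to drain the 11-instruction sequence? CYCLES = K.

c0: i0,i1 add.ALU;add.ALU  pair
c1: i2,i3 mul.MUL;sub.ALU  pair
c2: i4,i5 or.ALU;st.MEM  pair
c3: i6 st.MEM  no-port MEM/MEM
c4: i7 ld.MEM  no-port MEM/MEM
c5: i8 ld.MEM  RAW r3
c6: i9,i10 mul.MUL;add.ALU  pair

CYCLES = 7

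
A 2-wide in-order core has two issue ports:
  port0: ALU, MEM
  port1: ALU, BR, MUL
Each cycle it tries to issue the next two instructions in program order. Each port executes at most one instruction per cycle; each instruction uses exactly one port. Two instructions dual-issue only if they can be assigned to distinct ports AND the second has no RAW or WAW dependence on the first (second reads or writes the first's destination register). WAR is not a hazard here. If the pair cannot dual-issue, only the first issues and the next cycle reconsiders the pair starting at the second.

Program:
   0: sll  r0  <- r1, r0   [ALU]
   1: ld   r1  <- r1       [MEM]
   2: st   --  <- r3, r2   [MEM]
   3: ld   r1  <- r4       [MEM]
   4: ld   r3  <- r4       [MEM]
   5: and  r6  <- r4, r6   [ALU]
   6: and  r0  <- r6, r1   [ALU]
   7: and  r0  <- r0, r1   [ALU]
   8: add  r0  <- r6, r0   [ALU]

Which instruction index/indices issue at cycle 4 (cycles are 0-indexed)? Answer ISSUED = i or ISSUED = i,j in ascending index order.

#0 head=0: sll;ld i0/i1 2-wide
#1 head=2: st i2 no-port MEM/MEM
#2 head=3: ld i3 no-port MEM/MEM
#3 head=4: ld;and i4/i5 2-wide
#4 head=6: and i6 RAW+WAW r0
#5 head=7: and i7 RAW+WAW r0
#6 head=8: add i8 tail

ISSUED = 6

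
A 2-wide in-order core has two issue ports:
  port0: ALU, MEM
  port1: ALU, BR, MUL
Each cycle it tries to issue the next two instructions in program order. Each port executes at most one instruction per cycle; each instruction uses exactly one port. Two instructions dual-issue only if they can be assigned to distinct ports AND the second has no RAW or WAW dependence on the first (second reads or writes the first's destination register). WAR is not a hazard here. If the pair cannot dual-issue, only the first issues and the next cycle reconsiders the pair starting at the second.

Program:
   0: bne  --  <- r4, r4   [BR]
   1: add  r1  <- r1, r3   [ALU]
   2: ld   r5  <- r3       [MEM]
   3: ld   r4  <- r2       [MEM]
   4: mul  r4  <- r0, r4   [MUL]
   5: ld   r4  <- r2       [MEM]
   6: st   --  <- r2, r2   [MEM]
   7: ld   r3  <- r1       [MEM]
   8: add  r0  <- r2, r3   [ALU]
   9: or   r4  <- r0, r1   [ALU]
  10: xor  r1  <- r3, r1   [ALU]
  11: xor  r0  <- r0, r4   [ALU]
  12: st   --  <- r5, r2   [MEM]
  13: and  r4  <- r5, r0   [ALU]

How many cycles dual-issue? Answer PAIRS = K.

t=0 i0/i1:bne.BR add.ALU ; 2-wide
t=1 i2:ld.MEM ; no-port MEM/MEM
t=2 i3:ld.MEM ; RAW+WAW r4
t=3 i4:mul.MUL ; WAW r4
t=4 i5:ld.MEM ; no-port MEM/MEM
t=5 i6:st.MEM ; no-port MEM/MEM
t=6 i7:ld.MEM ; RAW r3
t=7 i8:add.ALU ; RAW r0
t=8 i9/i10:or.ALU xor.ALU ; 2-wide
t=9 i11/i12:xor.ALU st.MEM ; 2-wide
t=10 i13:and.ALU ; tail

PAIRS = 3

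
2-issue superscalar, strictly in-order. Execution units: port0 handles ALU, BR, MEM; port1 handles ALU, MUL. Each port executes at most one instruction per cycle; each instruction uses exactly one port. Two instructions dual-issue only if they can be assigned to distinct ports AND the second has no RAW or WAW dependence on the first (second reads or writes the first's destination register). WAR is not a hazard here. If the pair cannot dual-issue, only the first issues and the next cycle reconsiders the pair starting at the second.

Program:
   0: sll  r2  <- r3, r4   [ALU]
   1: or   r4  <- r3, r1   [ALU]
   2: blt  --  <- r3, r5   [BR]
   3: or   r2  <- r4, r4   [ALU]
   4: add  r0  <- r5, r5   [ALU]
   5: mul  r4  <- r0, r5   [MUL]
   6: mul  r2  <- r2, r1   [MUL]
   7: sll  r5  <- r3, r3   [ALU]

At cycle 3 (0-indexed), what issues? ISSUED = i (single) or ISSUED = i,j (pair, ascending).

ISSUED = 5

c0: i0+i1 sll.ALU;or.ALU  dual
c1: i2+i3 blt.BR;or.ALU  dual
c2: i4 add.ALU  RAW r0
c3: i5 mul.MUL  no-port MUL/MUL
c4: i6+i7 mul.MUL;sll.ALU  dual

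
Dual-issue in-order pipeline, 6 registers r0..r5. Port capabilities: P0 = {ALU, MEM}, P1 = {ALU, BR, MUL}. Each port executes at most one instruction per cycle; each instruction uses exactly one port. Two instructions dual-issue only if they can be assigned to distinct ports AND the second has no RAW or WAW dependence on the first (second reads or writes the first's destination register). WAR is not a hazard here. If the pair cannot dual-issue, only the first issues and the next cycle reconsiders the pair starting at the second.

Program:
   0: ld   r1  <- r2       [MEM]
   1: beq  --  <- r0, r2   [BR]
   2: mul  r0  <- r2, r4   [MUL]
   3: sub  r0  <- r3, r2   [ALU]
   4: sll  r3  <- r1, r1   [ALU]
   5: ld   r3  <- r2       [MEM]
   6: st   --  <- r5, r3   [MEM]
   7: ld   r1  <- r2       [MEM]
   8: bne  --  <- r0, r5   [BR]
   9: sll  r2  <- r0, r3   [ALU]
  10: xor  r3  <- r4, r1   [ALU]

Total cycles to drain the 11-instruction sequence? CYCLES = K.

  cy0 -> i0+i1 (ld.MEM+beq.BR) dual
  cy1 -> i2 (mul.MUL) WAW r0
  cy2 -> i3+i4 (sub.ALU+sll.ALU) dual
  cy3 -> i5 (ld.MEM) no-port MEM/MEM
  cy4 -> i6 (st.MEM) no-port MEM/MEM
  cy5 -> i7+i8 (ld.MEM+bne.BR) dual
  cy6 -> i9+i10 (sll.ALU+xor.ALU) dual

CYCLES = 7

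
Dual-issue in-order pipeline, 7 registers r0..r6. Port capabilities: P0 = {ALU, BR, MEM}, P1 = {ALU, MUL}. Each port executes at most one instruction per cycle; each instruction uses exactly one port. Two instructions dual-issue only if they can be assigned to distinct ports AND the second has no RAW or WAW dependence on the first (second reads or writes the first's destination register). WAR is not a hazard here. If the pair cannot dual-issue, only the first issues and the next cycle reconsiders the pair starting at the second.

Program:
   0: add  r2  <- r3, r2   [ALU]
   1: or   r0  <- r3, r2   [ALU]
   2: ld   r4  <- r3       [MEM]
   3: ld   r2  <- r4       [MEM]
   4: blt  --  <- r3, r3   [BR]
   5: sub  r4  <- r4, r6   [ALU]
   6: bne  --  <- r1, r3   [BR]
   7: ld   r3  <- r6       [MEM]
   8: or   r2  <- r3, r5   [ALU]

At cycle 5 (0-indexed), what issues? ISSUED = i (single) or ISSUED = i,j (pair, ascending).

t=0 i0:add.ALU ; RAW r2
t=1 i1/i2:or.ALU ld.MEM ; dual
t=2 i3:ld.MEM ; no-port MEM/BR
t=3 i4/i5:blt.BR sub.ALU ; dual
t=4 i6:bne.BR ; no-port BR/MEM
t=5 i7:ld.MEM ; RAW r3
t=6 i8:or.ALU ; tail

ISSUED = 7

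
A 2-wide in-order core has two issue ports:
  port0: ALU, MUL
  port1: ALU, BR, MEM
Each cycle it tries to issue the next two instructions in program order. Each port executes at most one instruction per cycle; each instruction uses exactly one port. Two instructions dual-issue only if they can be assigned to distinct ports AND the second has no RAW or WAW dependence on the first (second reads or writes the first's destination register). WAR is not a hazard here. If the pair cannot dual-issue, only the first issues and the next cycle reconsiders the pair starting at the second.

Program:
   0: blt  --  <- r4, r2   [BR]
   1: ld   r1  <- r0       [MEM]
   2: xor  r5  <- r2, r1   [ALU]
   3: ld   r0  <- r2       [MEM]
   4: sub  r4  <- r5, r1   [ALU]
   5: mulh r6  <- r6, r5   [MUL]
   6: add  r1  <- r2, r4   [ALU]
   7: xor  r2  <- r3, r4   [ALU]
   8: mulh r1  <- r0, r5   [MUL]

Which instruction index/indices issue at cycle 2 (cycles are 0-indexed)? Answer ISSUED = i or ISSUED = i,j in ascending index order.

ISSUED = 2,3

t=0 i0:blt.BR ; no-port BR/MEM
t=1 i1:ld.MEM ; RAW r1
t=2 i2+i3:xor.ALU/ld.MEM ; pair
t=3 i4+i5:sub.ALU/mulh.MUL ; pair
t=4 i6+i7:add.ALU/xor.ALU ; pair
t=5 i8:mulh.MUL ; tail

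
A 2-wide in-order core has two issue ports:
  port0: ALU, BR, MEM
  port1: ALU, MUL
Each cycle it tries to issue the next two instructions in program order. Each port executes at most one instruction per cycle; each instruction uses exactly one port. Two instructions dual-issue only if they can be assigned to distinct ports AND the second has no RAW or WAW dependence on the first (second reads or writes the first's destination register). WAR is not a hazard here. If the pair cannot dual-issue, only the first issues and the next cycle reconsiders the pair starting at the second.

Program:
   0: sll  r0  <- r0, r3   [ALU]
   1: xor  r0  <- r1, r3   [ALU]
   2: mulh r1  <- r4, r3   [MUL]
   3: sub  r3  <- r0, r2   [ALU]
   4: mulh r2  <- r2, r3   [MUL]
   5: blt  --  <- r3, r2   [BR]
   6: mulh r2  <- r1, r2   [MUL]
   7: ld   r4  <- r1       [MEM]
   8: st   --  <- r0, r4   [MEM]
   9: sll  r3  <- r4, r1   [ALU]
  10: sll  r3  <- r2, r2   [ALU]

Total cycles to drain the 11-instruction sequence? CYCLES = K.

CYCLES = 8

t=0 i0:sll ; WAW r0
t=1 i1,i2:xor mulh ; 2-wide
t=2 i3:sub ; RAW r3
t=3 i4:mulh ; RAW r2
t=4 i5,i6:blt mulh ; 2-wide
t=5 i7:ld ; no-port MEM/MEM
t=6 i8,i9:st sll ; 2-wide
t=7 i10:sll ; tail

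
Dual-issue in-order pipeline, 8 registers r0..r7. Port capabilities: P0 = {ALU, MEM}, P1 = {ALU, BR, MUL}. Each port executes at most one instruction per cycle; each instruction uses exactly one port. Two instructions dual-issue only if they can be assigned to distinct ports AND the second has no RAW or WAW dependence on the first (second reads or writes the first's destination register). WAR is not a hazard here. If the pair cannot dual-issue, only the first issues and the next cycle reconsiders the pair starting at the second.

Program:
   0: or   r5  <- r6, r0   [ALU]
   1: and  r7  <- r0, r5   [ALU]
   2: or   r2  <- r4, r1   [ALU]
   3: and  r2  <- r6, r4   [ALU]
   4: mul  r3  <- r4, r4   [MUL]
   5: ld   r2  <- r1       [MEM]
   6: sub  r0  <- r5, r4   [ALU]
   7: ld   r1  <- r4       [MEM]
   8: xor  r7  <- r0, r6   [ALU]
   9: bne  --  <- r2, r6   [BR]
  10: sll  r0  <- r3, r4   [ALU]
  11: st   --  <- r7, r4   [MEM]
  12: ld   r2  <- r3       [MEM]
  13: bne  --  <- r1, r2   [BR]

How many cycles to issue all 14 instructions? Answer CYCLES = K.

CYCLES = 9

c0: i0 or.ALU  RAW r5
c1: i1/i2 and.ALU+or.ALU  dual
c2: i3/i4 and.ALU+mul.MUL  dual
c3: i5/i6 ld.MEM+sub.ALU  dual
c4: i7/i8 ld.MEM+xor.ALU  dual
c5: i9/i10 bne.BR+sll.ALU  dual
c6: i11 st.MEM  no-port MEM/MEM
c7: i12 ld.MEM  RAW r2
c8: i13 bne.BR  tail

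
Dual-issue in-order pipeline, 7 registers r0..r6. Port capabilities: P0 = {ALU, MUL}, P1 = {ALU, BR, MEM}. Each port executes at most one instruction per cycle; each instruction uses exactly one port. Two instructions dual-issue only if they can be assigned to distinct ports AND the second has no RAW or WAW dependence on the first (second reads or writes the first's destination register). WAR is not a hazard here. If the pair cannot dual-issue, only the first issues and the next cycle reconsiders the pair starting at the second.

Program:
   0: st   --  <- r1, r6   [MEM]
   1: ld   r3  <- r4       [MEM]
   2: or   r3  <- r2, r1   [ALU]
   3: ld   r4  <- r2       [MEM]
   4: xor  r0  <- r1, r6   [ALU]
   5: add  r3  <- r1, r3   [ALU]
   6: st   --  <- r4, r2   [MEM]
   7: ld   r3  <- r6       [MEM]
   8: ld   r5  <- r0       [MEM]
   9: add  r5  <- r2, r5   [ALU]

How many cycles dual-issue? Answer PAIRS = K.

PAIRS = 2

0. st @i0  | no-port MEM/MEM
1. ld @i1  | WAW r3
2. or+ld @i2/i3  | dual
3. xor+add @i4/i5  | dual
4. st @i6  | no-port MEM/MEM
5. ld @i7  | no-port MEM/MEM
6. ld @i8  | RAW+WAW r5
7. add @i9  | tail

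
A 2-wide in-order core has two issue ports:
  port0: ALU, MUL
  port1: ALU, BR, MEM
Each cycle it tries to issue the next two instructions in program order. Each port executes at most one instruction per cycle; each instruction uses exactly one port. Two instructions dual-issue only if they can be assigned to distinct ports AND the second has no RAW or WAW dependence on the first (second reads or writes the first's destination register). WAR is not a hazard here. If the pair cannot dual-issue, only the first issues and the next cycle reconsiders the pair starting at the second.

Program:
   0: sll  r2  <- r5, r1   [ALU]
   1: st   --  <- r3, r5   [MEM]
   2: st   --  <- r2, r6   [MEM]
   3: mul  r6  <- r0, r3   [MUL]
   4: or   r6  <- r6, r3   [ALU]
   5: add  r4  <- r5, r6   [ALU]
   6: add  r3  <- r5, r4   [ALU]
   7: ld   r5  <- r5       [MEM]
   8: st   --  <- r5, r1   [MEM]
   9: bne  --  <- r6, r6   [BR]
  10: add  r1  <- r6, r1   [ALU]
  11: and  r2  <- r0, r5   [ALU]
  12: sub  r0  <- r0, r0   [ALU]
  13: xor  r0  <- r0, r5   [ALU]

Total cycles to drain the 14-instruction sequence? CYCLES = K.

CYCLES = 9

0. sll.ALU st.MEM @i0/i1  | dual
1. st.MEM mul.MUL @i2/i3  | dual
2. or.ALU @i4  | RAW r6
3. add.ALU @i5  | RAW r4
4. add.ALU ld.MEM @i6/i7  | dual
5. st.MEM @i8  | no-port MEM/BR
6. bne.BR add.ALU @i9/i10  | dual
7. and.ALU sub.ALU @i11/i12  | dual
8. xor.ALU @i13  | tail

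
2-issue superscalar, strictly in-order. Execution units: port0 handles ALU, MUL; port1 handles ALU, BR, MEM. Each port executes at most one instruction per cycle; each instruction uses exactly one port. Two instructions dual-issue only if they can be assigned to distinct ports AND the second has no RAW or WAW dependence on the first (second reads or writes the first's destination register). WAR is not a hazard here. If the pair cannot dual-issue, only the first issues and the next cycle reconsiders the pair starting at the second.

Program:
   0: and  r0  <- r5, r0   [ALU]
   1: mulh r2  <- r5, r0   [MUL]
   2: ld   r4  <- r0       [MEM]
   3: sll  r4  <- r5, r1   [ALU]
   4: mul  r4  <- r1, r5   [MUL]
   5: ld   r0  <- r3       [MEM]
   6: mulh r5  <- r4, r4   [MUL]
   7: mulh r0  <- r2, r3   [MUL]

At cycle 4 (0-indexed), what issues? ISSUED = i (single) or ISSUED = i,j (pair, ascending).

[0] i0  and.ALU  -- RAW r0
[1] i1/i2  mulh.MUL ld.MEM  -- 2-wide
[2] i3  sll.ALU  -- WAW r4
[3] i4/i5  mul.MUL ld.MEM  -- 2-wide
[4] i6  mulh.MUL  -- no-port MUL/MUL
[5] i7  mulh.MUL  -- tail

ISSUED = 6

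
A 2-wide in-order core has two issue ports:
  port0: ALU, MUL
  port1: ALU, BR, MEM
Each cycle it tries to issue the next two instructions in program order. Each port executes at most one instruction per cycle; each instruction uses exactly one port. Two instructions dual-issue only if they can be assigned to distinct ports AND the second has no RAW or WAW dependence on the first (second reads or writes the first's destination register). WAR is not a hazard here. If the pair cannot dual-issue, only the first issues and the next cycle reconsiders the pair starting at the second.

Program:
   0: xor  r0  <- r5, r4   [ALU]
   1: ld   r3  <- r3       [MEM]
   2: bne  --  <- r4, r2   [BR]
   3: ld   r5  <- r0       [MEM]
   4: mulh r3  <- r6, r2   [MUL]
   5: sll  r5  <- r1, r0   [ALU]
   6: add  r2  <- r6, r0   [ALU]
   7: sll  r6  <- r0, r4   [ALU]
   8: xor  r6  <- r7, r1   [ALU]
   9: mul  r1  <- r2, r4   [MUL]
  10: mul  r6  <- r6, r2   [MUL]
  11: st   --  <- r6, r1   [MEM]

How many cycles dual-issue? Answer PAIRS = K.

t=0 i0+i1:xor.ALU/ld.MEM ; pair
t=1 i2:bne.BR ; no-port BR/MEM
t=2 i3+i4:ld.MEM/mulh.MUL ; pair
t=3 i5+i6:sll.ALU/add.ALU ; pair
t=4 i7:sll.ALU ; WAW r6
t=5 i8+i9:xor.ALU/mul.MUL ; pair
t=6 i10:mul.MUL ; RAW r6
t=7 i11:st.MEM ; tail

PAIRS = 4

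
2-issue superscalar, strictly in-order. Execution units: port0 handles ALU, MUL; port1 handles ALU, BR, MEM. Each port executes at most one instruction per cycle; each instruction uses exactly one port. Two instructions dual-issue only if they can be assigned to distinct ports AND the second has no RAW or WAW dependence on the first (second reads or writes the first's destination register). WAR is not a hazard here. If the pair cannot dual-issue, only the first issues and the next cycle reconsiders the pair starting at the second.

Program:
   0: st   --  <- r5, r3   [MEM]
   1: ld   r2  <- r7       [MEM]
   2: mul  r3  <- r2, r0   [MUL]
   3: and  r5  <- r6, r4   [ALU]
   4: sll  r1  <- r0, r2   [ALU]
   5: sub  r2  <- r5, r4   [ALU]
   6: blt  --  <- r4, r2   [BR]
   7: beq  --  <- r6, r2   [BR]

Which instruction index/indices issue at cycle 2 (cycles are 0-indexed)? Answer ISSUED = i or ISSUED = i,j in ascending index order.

ISSUED = 2,3

  cy0 -> i0 (st.MEM) no-port MEM/MEM
  cy1 -> i1 (ld.MEM) RAW r2
  cy2 -> i2/i3 (mul.MUL/and.ALU) 2-wide
  cy3 -> i4/i5 (sll.ALU/sub.ALU) 2-wide
  cy4 -> i6 (blt.BR) no-port BR/BR
  cy5 -> i7 (beq.BR) tail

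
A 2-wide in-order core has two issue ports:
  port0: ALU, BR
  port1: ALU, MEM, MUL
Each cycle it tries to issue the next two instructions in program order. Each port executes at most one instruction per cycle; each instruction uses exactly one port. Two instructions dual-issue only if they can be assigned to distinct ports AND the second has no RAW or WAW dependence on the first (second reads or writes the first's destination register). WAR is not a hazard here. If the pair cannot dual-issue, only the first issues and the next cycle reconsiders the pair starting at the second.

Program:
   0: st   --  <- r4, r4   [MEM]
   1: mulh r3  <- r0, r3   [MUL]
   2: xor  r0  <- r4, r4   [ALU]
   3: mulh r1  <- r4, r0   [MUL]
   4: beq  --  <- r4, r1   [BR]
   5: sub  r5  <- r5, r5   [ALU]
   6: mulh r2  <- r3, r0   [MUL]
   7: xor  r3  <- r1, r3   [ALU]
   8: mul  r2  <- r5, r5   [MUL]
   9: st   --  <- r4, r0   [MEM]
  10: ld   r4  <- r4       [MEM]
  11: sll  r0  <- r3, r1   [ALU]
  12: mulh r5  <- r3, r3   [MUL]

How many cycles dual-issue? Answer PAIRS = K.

PAIRS = 4

c0: i0 st  no-port MEM/MUL
c1: i1+i2 mulh/xor  pair
c2: i3 mulh  RAW r1
c3: i4+i5 beq/sub  pair
c4: i6+i7 mulh/xor  pair
c5: i8 mul  no-port MUL/MEM
c6: i9 st  no-port MEM/MEM
c7: i10+i11 ld/sll  pair
c8: i12 mulh  tail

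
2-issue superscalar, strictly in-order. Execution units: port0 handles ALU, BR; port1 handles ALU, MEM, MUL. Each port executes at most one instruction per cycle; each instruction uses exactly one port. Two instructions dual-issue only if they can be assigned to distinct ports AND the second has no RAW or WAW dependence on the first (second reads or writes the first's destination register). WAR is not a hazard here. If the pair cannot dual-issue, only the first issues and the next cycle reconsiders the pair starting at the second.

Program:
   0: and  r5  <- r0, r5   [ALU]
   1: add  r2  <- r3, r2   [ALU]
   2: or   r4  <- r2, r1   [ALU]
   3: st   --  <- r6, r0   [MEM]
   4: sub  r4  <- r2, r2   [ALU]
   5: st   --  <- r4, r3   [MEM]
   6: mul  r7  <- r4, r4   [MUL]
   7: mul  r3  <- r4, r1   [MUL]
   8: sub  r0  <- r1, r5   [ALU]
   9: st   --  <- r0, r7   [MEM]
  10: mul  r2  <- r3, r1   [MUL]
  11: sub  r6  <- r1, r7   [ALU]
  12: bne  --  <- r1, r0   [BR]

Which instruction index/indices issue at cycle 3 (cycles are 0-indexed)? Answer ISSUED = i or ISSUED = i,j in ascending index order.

[0] i0/i1  and.ALU+add.ALU  -- pair
[1] i2/i3  or.ALU+st.MEM  -- pair
[2] i4  sub.ALU  -- RAW r4
[3] i5  st.MEM  -- no-port MEM/MUL
[4] i6  mul.MUL  -- no-port MUL/MUL
[5] i7/i8  mul.MUL+sub.ALU  -- pair
[6] i9  st.MEM  -- no-port MEM/MUL
[7] i10/i11  mul.MUL+sub.ALU  -- pair
[8] i12  bne.BR  -- tail

ISSUED = 5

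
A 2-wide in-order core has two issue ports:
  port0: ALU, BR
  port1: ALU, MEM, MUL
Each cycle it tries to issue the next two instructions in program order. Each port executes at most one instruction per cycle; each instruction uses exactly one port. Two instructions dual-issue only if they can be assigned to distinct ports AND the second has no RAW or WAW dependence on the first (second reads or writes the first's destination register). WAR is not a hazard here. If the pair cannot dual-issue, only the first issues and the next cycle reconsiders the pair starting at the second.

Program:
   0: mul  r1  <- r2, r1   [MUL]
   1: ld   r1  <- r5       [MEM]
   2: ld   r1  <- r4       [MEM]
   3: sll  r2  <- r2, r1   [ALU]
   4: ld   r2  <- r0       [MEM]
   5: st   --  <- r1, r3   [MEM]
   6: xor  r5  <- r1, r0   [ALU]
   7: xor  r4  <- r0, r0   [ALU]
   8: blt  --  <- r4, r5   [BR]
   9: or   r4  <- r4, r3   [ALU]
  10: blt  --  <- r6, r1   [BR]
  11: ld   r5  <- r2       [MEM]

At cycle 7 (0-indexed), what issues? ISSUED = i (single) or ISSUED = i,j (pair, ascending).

ISSUED = 8,9

c0: i0 mul  no-port MUL/MEM
c1: i1 ld  no-port MEM/MEM
c2: i2 ld  RAW r1
c3: i3 sll  WAW r2
c4: i4 ld  no-port MEM/MEM
c5: i5+i6 st xor  2-wide
c6: i7 xor  RAW r4
c7: i8+i9 blt or  2-wide
c8: i10+i11 blt ld  2-wide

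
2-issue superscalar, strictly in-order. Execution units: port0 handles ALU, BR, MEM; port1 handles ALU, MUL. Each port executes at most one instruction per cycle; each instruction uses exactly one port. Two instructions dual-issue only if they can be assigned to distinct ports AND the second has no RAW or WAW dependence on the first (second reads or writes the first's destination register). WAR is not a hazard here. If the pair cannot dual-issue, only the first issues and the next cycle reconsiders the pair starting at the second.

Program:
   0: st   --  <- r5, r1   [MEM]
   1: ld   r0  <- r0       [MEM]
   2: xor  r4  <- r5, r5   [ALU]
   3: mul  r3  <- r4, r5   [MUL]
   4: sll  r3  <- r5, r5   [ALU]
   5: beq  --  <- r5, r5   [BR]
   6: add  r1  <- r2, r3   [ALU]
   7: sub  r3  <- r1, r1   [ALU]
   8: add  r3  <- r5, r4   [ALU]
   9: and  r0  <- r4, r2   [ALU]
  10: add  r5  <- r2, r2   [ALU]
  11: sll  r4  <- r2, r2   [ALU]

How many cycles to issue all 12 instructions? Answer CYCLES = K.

CYCLES = 8

  cy0 -> i0 (st.MEM) no-port MEM/MEM
  cy1 -> i1,i2 (ld.MEM xor.ALU) 2-wide
  cy2 -> i3 (mul.MUL) WAW r3
  cy3 -> i4,i5 (sll.ALU beq.BR) 2-wide
  cy4 -> i6 (add.ALU) RAW r1
  cy5 -> i7 (sub.ALU) WAW r3
  cy6 -> i8,i9 (add.ALU and.ALU) 2-wide
  cy7 -> i10,i11 (add.ALU sll.ALU) 2-wide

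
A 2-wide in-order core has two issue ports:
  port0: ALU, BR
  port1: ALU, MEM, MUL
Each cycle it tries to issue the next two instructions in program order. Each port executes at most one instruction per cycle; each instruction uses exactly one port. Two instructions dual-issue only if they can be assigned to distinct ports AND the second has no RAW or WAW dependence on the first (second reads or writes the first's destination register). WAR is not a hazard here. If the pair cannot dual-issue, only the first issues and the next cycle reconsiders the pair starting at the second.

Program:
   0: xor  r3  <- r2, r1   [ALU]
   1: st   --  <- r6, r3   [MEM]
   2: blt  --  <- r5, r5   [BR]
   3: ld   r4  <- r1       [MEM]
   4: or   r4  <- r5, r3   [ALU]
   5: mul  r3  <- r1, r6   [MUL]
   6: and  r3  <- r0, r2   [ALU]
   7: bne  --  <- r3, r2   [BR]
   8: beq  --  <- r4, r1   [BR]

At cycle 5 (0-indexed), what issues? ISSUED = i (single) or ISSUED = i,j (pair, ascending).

c0: i0 xor  RAW r3
c1: i1/i2 st/blt  dual
c2: i3 ld  WAW r4
c3: i4/i5 or/mul  dual
c4: i6 and  RAW r3
c5: i7 bne  no-port BR/BR
c6: i8 beq  tail

ISSUED = 7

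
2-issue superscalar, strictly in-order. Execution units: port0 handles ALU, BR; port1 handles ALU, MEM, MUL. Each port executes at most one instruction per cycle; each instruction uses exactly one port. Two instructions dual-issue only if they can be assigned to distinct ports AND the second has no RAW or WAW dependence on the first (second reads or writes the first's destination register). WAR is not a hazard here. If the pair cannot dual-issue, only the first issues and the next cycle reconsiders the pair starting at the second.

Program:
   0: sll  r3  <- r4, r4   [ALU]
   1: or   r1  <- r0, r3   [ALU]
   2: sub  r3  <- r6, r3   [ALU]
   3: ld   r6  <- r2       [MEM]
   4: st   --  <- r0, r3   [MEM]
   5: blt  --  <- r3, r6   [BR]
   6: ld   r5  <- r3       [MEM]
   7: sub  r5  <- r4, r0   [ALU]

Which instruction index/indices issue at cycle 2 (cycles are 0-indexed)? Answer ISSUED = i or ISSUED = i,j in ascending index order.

ISSUED = 3

[0] i0  sll.ALU  -- RAW r3
[1] i1&i2  or.ALU/sub.ALU  -- pair
[2] i3  ld.MEM  -- no-port MEM/MEM
[3] i4&i5  st.MEM/blt.BR  -- pair
[4] i6  ld.MEM  -- WAW r5
[5] i7  sub.ALU  -- tail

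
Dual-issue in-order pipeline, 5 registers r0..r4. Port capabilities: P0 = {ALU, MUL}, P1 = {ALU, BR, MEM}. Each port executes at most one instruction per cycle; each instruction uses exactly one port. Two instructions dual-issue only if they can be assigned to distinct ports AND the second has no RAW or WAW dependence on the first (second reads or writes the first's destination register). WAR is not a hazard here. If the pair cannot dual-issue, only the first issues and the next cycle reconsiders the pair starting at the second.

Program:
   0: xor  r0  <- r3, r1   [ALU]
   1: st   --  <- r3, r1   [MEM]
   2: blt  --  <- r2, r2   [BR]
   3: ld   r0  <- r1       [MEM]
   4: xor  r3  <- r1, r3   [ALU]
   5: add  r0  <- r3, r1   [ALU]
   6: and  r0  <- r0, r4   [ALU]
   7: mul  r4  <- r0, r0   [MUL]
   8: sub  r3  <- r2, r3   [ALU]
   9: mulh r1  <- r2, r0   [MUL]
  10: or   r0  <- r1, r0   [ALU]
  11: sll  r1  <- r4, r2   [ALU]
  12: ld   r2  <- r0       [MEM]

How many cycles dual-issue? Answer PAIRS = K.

0. xor.ALU/st.MEM @i0/i1  | dual
1. blt.BR @i2  | no-port BR/MEM
2. ld.MEM/xor.ALU @i3/i4  | dual
3. add.ALU @i5  | RAW+WAW r0
4. and.ALU @i6  | RAW r0
5. mul.MUL/sub.ALU @i7/i8  | dual
6. mulh.MUL @i9  | RAW r1
7. or.ALU/sll.ALU @i10/i11  | dual
8. ld.MEM @i12  | tail

PAIRS = 4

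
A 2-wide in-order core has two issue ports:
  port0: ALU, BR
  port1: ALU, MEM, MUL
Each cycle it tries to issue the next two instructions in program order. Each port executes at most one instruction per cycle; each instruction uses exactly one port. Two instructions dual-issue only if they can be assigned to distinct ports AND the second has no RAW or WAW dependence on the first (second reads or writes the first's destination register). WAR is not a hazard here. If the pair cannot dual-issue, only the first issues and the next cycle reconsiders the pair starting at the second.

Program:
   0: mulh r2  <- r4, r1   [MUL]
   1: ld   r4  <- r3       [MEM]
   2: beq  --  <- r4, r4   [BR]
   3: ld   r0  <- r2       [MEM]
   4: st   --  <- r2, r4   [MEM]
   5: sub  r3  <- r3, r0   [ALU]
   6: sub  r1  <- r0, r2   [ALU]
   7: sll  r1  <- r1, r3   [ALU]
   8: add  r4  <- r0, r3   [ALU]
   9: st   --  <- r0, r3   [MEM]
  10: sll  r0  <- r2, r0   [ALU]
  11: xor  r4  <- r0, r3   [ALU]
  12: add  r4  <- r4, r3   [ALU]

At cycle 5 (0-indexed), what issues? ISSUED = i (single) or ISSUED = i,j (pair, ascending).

c0: i0 mulh  no-port MUL/MEM
c1: i1 ld  RAW r4
c2: i2&i3 beq+ld  pair
c3: i4&i5 st+sub  pair
c4: i6 sub  RAW+WAW r1
c5: i7&i8 sll+add  pair
c6: i9&i10 st+sll  pair
c7: i11 xor  RAW+WAW r4
c8: i12 add  tail

ISSUED = 7,8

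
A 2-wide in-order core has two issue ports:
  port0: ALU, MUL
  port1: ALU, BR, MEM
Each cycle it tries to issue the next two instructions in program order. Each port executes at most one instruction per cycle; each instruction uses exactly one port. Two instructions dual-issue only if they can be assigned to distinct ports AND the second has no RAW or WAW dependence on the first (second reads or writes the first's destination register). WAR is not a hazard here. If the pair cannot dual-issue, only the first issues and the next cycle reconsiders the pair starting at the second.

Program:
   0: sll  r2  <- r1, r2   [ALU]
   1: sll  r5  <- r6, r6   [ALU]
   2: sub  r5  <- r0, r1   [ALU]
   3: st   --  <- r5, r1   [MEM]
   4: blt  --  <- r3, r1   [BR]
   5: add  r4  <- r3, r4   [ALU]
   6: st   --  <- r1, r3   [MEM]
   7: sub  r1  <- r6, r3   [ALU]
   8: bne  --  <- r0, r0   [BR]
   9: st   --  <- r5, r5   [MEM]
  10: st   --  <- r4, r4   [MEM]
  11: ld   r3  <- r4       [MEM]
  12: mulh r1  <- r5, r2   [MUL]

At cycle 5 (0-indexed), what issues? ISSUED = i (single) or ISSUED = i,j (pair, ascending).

c0: i0&i1 sll.ALU;sll.ALU  dual
c1: i2 sub.ALU  RAW r5
c2: i3 st.MEM  no-port MEM/BR
c3: i4&i5 blt.BR;add.ALU  dual
c4: i6&i7 st.MEM;sub.ALU  dual
c5: i8 bne.BR  no-port BR/MEM
c6: i9 st.MEM  no-port MEM/MEM
c7: i10 st.MEM  no-port MEM/MEM
c8: i11&i12 ld.MEM;mulh.MUL  dual

ISSUED = 8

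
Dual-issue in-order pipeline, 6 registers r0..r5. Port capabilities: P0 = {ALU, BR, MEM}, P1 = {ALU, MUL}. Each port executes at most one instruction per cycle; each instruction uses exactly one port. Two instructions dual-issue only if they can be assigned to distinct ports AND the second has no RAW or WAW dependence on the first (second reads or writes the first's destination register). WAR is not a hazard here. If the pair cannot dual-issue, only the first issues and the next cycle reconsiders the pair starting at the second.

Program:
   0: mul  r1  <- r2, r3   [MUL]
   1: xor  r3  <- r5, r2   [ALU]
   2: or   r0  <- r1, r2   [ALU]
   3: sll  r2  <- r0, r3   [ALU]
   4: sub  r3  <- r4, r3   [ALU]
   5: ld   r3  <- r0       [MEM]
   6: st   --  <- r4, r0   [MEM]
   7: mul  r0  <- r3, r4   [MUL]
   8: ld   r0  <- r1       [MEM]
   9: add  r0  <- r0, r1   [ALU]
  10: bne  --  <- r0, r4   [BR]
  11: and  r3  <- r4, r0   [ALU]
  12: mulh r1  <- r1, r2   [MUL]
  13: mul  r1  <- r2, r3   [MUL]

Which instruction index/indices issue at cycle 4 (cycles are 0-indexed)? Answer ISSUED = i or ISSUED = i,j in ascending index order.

ISSUED = 6,7

[0] i0&i1  mul.MUL;xor.ALU  -- pair
[1] i2  or.ALU  -- RAW r0
[2] i3&i4  sll.ALU;sub.ALU  -- pair
[3] i5  ld.MEM  -- no-port MEM/MEM
[4] i6&i7  st.MEM;mul.MUL  -- pair
[5] i8  ld.MEM  -- RAW+WAW r0
[6] i9  add.ALU  -- RAW r0
[7] i10&i11  bne.BR;and.ALU  -- pair
[8] i12  mulh.MUL  -- no-port MUL/MUL
[9] i13  mul.MUL  -- tail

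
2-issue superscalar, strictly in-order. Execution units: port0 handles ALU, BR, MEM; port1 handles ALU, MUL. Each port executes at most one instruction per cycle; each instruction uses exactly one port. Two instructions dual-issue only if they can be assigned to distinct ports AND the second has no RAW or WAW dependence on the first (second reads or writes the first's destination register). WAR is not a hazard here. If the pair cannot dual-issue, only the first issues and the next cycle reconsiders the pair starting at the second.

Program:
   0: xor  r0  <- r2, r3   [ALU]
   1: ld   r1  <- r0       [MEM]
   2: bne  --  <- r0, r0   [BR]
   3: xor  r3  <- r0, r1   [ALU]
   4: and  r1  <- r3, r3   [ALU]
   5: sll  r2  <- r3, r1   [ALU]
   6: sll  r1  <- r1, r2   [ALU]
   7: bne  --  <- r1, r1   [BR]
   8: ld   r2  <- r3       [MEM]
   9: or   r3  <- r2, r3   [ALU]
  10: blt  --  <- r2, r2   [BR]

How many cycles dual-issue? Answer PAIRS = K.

PAIRS = 2

c0: i0 xor  RAW r0
c1: i1 ld  no-port MEM/BR
c2: i2,i3 bne/xor  pair
c3: i4 and  RAW r1
c4: i5 sll  RAW r2
c5: i6 sll  RAW r1
c6: i7 bne  no-port BR/MEM
c7: i8 ld  RAW r2
c8: i9,i10 or/blt  pair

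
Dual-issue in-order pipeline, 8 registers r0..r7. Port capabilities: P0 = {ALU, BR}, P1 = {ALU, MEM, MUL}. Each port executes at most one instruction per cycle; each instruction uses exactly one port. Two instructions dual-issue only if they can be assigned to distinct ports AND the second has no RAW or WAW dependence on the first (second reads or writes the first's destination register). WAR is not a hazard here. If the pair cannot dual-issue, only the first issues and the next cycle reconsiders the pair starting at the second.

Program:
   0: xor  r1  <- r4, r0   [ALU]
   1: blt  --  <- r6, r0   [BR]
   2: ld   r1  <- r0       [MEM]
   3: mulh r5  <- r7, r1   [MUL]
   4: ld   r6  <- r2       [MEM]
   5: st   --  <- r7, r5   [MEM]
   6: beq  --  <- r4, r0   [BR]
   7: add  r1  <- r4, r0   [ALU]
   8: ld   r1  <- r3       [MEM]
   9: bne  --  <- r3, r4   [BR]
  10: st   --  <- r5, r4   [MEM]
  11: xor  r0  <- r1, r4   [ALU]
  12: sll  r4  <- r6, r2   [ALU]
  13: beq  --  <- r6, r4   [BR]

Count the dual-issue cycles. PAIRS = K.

PAIRS = 4

0. xor+blt @i0+i1  | dual
1. ld @i2  | no-port MEM/MUL
2. mulh @i3  | no-port MUL/MEM
3. ld @i4  | no-port MEM/MEM
4. st+beq @i5+i6  | dual
5. add @i7  | WAW r1
6. ld+bne @i8+i9  | dual
7. st+xor @i10+i11  | dual
8. sll @i12  | RAW r4
9. beq @i13  | tail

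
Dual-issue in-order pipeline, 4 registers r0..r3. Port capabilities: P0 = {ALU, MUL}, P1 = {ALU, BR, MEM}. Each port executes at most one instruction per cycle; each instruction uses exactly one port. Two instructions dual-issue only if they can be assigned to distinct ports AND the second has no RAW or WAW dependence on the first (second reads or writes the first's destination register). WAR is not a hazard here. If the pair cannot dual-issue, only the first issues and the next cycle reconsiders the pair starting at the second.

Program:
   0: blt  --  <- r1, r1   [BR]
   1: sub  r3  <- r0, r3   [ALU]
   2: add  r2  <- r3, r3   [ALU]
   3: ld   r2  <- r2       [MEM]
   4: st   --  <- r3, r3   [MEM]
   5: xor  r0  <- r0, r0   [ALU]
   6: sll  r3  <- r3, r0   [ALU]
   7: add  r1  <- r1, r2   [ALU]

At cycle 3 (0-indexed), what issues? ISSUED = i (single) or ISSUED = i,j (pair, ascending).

ISSUED = 4,5

c0: i0/i1 blt.BR+sub.ALU  dual
c1: i2 add.ALU  RAW+WAW r2
c2: i3 ld.MEM  no-port MEM/MEM
c3: i4/i5 st.MEM+xor.ALU  dual
c4: i6/i7 sll.ALU+add.ALU  dual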